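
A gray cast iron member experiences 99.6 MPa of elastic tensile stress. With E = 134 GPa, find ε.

7.43×10⁻⁴

ε = σ/E = 99.6 / 134000 = 7.43×10⁻⁴.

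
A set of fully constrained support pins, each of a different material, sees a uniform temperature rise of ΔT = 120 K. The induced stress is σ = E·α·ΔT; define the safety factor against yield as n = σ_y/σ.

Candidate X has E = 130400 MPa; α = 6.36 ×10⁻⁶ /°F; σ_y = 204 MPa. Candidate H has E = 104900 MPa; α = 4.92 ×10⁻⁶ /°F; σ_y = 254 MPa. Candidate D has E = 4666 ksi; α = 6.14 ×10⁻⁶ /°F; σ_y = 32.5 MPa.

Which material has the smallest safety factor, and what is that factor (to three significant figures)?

In consistent units (E in GPa, α in ×10⁻⁶/K, σ_y in MPa):
  candidate X: E = 130.4, α = 11.4, σ_y = 204.0 → σ = 179 MPa, n = 1.14
  candidate H: E = 104.9, α = 8.86, σ_y = 254.0 → σ = 111 MPa, n = 2.28
  candidate D: E = 32.17, α = 11.1, σ_y = 32.50 → σ = 42.7 MPa, n = 0.762
The minimum is candidate D at n = 0.762.

candidate D, n = 0.762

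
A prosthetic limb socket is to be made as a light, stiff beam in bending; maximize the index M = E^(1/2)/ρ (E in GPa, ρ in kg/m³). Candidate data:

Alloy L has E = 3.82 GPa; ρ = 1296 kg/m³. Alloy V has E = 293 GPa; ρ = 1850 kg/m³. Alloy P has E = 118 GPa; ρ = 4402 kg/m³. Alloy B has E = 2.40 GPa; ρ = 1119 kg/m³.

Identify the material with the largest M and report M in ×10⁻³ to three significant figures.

alloy V, M = 9.25×10⁻³

Computing M directly (units already consistent):
  alloy V: M = 9.25×10⁻³
  alloy P: M = 2.47×10⁻³
  alloy L: M = 1.51×10⁻³
  alloy B: M = 1.38×10⁻³
The maximum is for alloy V.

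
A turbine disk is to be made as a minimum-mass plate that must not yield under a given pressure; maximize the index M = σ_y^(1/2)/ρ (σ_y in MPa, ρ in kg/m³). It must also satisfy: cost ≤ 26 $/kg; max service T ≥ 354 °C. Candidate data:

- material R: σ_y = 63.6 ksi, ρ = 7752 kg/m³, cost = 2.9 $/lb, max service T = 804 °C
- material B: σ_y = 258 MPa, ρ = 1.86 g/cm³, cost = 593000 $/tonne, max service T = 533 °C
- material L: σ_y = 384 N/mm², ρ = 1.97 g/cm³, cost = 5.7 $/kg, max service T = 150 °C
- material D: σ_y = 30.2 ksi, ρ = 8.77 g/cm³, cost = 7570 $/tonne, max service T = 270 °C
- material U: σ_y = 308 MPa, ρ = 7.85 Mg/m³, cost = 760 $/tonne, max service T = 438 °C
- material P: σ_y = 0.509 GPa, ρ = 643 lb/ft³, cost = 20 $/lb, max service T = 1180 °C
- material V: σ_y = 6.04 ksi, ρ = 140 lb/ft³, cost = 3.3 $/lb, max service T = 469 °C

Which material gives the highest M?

material V

Screen on constraints: cost ≤ 26 $/kg; max service T ≥ 354 °C. Survivors: material R, material U, material V.
Putting every candidate on a common basis:
  material R: σ_y = 438.5 MPa, ρ = 7752 kg/m³
  material U: σ_y = 308.0 MPa, ρ = 7850 kg/m³
  material V: σ_y = 41.64 MPa, ρ = 2243 kg/m³
  material V: M = 2.88×10⁻³
  material R: M = 2.70×10⁻³
  material U: M = 2.24×10⁻³
Material V has the largest M.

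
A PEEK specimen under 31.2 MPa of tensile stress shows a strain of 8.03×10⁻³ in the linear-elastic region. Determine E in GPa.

E = σ/ε = 31.2 MPa / 8.03×10⁻³ = 3885 MPa = 3.89 GPa.

3.89 GPa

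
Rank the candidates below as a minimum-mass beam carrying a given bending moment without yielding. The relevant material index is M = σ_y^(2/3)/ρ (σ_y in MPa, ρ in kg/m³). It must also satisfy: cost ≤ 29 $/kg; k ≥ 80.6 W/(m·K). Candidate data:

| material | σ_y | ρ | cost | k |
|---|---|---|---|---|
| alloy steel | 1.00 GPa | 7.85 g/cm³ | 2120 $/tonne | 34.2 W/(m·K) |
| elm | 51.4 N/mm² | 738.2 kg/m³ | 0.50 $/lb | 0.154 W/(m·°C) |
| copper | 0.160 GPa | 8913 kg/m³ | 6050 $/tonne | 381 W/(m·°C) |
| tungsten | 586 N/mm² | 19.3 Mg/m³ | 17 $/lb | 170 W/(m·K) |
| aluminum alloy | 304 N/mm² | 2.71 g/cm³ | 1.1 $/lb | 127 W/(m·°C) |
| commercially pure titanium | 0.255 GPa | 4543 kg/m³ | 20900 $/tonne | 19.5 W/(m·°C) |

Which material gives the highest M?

Screen on constraints: cost ≤ 29 $/kg; k ≥ 80.6 W/(m·K). Survivors: copper, aluminum alloy.
In SI units:
  copper: σ_y = 160.0 MPa, ρ = 8913 kg/m³
  aluminum alloy: σ_y = 304.0 MPa, ρ = 2710 kg/m³
  aluminum alloy: M = 16.7×10⁻³
  copper: M = 3.31×10⁻³
Aluminum alloy has the largest M.

aluminum alloy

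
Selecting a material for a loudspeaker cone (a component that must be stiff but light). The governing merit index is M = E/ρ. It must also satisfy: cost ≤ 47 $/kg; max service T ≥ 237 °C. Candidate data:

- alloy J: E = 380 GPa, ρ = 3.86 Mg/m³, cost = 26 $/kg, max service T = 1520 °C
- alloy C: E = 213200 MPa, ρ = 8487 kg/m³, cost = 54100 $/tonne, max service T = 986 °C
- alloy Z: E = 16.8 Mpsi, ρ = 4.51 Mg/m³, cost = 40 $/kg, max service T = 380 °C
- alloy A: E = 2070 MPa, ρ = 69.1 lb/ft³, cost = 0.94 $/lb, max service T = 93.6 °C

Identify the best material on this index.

Screen on constraints: cost ≤ 47 $/kg; max service T ≥ 237 °C. Survivors: alloy J, alloy Z.
Normalizing units and computing the index:
  alloy J: E = 380.0 GPa, ρ = 3860 kg/m³
  alloy Z: E = 115.8 GPa, ρ = 4510 kg/m³
  alloy J: M = 98.4 MN·m/kg
  alloy Z: M = 25.7 MN·m/kg
Highest index: alloy J.

alloy J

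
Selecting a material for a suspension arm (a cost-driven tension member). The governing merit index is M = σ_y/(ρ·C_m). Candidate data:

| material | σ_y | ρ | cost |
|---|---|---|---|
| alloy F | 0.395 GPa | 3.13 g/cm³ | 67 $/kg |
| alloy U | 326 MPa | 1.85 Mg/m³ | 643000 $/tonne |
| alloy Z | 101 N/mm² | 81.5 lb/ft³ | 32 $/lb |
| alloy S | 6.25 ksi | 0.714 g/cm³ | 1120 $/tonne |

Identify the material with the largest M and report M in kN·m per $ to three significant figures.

In SI units:
  alloy F: σ_y = 395.0 MPa, ρ = 3130 kg/m³, cost = 67.00 $/kg
  alloy U: σ_y = 326.0 MPa, ρ = 1850 kg/m³, cost = 643.0 $/kg
  alloy Z: σ_y = 101.0 MPa, ρ = 1306 kg/m³, cost = 70.55 $/kg
  alloy S: σ_y = 43.09 MPa, ρ = 714.0 kg/m³, cost = 1.120 $/kg
  alloy S: M = 53.9 kN·m per $
  alloy F: M = 1.88 kN·m per $
  alloy Z: M = 1.10 kN·m per $
  alloy U: M = 0.274 kN·m per $
The maximum is for alloy S.

alloy S, M = 53.9 kN·m per $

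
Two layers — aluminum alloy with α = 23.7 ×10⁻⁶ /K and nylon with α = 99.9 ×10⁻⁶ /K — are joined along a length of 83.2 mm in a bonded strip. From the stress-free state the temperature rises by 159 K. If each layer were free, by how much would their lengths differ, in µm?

Δα = |23.7 − 99.9|×10⁻⁶/K = 76.2×10⁻⁶/K.
ΔL_mismatch = Δα·L·ΔT = 76.2×10⁻⁶ × 83.2 mm × 159.0 K = 1010 µm.

1010 µm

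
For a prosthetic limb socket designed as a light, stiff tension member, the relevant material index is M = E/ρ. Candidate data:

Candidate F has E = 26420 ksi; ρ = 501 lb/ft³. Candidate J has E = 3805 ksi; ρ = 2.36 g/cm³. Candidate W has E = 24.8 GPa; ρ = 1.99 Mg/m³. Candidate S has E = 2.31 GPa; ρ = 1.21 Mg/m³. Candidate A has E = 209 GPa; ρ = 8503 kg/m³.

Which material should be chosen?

Convert each candidate to consistent units, then evaluate M:
  candidate F: E = 182.2 GPa, ρ = 8025 kg/m³
  candidate J: E = 26.23 GPa, ρ = 2360 kg/m³
  candidate W: E = 24.80 GPa, ρ = 1990 kg/m³
  candidate S: E = 2.310 GPa, ρ = 1210 kg/m³
  candidate A: E = 209.0 GPa, ρ = 8503 kg/m³
  candidate A: M = 24.6 MN·m/kg
  candidate F: M = 22.7 MN·m/kg
  candidate W: M = 12.5 MN·m/kg
  candidate J: M = 11.1 MN·m/kg
  candidate S: M = 1.91 MN·m/kg
Candidate A has the largest M.

candidate A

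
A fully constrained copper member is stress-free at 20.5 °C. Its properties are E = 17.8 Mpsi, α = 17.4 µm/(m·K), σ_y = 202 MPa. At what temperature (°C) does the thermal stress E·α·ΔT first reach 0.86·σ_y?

E = 17.8 Mpsi = 122.7 GPa.
E·α·ΔT = 173.7 MPa ⇒ ΔT = 173.7 / (122.7×10³ × 17.4×10⁻⁶) = 81.35 K.
T = 20.5 + 81.35 = 101.9 °C.

102 °C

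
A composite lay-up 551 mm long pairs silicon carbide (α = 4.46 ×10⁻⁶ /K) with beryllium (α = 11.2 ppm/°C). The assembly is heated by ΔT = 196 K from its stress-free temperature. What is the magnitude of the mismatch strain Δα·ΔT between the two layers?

Δα = |4.46 − 11.2|×10⁻⁶/K = 6.74×10⁻⁶/K.
Mismatch strain = Δα·ΔT = 6.74×10⁻⁶ × 196.0 = 1.32×10⁻³.

1.32×10⁻³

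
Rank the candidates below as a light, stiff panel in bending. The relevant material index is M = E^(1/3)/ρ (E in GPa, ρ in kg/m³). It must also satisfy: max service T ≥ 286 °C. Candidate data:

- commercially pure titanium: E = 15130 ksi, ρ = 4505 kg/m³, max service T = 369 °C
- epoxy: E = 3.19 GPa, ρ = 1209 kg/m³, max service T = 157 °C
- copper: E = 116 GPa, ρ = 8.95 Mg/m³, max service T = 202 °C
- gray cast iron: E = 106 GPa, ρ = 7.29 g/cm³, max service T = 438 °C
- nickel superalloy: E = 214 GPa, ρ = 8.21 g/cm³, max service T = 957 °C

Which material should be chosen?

commercially pure titanium

Screen on constraints: max service T ≥ 286 °C. Survivors: commercially pure titanium, gray cast iron, nickel superalloy.
Normalizing units and computing the index:
  commercially pure titanium: E = 104.3 GPa, ρ = 4505 kg/m³
  gray cast iron: E = 106.0 GPa, ρ = 7290 kg/m³
  nickel superalloy: E = 214.0 GPa, ρ = 8210 kg/m³
  commercially pure titanium: M = 1.04×10⁻³
  nickel superalloy: M = 0.729×10⁻³
  gray cast iron: M = 0.649×10⁻³
Commercially pure titanium ranks first.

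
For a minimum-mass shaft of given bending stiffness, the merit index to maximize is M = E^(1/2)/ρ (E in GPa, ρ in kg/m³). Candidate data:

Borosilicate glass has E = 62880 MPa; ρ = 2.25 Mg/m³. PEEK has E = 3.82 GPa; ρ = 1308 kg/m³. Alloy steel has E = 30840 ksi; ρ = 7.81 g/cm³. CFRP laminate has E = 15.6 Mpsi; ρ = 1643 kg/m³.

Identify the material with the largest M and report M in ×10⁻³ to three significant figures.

Normalizing units and computing the index:
  borosilicate glass: E = 62.88 GPa, ρ = 2250 kg/m³
  PEEK: E = 3.820 GPa, ρ = 1308 kg/m³
  alloy steel: E = 212.6 GPa, ρ = 7810 kg/m³
  CFRP laminate: E = 107.6 GPa, ρ = 1643 kg/m³
  CFRP laminate: M = 6.31×10⁻³
  borosilicate glass: M = 3.52×10⁻³
  alloy steel: M = 1.87×10⁻³
  PEEK: M = 1.49×10⁻³
The maximum is for CFRP laminate.

CFRP laminate, M = 6.31×10⁻³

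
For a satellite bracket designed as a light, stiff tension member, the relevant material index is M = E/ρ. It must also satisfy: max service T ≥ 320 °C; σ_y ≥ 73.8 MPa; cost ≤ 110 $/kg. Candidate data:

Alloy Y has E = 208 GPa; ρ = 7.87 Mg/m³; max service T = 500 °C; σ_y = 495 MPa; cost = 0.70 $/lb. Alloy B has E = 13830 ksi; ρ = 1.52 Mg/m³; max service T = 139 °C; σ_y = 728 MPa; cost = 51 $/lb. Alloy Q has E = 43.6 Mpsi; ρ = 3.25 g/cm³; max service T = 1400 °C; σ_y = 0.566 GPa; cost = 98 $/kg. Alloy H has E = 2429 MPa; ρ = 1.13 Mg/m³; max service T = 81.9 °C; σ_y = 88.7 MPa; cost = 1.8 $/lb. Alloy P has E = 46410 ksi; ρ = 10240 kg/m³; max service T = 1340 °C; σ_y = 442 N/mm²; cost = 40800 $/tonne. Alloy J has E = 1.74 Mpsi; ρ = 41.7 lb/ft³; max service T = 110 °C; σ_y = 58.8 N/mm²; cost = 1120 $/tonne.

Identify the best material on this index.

alloy Q

Screen on constraints: max service T ≥ 320 °C; σ_y ≥ 73.8 MPa; cost ≤ 110 $/kg. Survivors: alloy Y, alloy Q, alloy P.
Normalizing units and computing the index:
  alloy Y: E = 208.0 GPa, ρ = 7870 kg/m³
  alloy Q: E = 300.6 GPa, ρ = 3250 kg/m³
  alloy P: E = 320.0 GPa, ρ = 10240 kg/m³
  alloy Q: M = 92.5 MN·m/kg
  alloy P: M = 31.2 MN·m/kg
  alloy Y: M = 26.4 MN·m/kg
The maximum is for alloy Q.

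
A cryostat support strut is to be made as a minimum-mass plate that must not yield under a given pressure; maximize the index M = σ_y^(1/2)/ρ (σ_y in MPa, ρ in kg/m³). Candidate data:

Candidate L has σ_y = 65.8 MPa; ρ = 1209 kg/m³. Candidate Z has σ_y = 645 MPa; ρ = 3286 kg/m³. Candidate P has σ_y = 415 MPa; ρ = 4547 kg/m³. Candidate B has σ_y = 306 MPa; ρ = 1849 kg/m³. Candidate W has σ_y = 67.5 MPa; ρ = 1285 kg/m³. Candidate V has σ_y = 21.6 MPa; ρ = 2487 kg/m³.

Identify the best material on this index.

candidate B

Per-candidate index values:
  candidate B: M = 9.46×10⁻³
  candidate Z: M = 7.73×10⁻³
  candidate L: M = 6.71×10⁻³
  candidate W: M = 6.39×10⁻³
  candidate P: M = 4.48×10⁻³
  candidate V: M = 1.87×10⁻³
Highest index: candidate B.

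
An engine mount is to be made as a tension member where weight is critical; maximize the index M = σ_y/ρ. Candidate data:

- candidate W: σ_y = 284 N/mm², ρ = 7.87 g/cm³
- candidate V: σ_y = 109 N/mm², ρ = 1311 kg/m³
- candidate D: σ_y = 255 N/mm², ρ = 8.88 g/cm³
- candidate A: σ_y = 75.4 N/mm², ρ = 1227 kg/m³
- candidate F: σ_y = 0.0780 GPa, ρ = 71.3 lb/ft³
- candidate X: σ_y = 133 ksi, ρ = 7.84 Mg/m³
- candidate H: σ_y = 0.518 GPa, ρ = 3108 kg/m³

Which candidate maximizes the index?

After converting to SI:
  candidate W: σ_y = 284.0 MPa, ρ = 7870 kg/m³
  candidate V: σ_y = 109.0 MPa, ρ = 1311 kg/m³
  candidate D: σ_y = 255.0 MPa, ρ = 8880 kg/m³
  candidate A: σ_y = 75.40 MPa, ρ = 1227 kg/m³
  candidate F: σ_y = 78.00 MPa, ρ = 1142 kg/m³
  candidate X: σ_y = 917.0 MPa, ρ = 7840 kg/m³
  candidate H: σ_y = 518.0 MPa, ρ = 3108 kg/m³
  candidate H: M = 167 kN·m/kg
  candidate X: M = 117 kN·m/kg
  candidate V: M = 83.1 kN·m/kg
  candidate F: M = 68.3 kN·m/kg
  candidate A: M = 61.5 kN·m/kg
  candidate W: M = 36.1 kN·m/kg
  candidate D: M = 28.7 kN·m/kg
Candidate H has the largest M.

candidate H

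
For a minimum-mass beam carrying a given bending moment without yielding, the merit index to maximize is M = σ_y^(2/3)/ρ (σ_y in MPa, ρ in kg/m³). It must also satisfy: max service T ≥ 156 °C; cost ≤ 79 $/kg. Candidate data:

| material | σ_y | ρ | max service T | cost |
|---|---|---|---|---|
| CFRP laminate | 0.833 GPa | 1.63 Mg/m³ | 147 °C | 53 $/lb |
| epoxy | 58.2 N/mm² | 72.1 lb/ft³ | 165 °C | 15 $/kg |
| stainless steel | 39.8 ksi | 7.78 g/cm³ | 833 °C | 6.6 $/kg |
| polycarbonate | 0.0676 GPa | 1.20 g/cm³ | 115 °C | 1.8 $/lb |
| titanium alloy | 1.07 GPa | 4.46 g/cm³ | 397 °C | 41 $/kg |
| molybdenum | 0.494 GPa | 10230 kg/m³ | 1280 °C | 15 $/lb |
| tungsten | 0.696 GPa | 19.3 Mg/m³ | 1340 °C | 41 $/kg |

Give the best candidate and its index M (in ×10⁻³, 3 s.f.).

titanium alloy, M = 23.5×10⁻³

Screen on constraints: max service T ≥ 156 °C; cost ≤ 79 $/kg. Survivors: epoxy, stainless steel, titanium alloy, molybdenum, tungsten.
Normalizing units and computing the index:
  epoxy: σ_y = 58.20 MPa, ρ = 1155 kg/m³
  stainless steel: σ_y = 274.4 MPa, ρ = 7780 kg/m³
  titanium alloy: σ_y = 1070 MPa, ρ = 4460 kg/m³
  molybdenum: σ_y = 494.0 MPa, ρ = 10230 kg/m³
  tungsten: σ_y = 696.0 MPa, ρ = 19300 kg/m³
  titanium alloy: M = 23.5×10⁻³
  epoxy: M = 13.0×10⁻³
  molybdenum: M = 6.11×10⁻³
  stainless steel: M = 5.43×10⁻³
  tungsten: M = 4.07×10⁻³
The maximum is for titanium alloy.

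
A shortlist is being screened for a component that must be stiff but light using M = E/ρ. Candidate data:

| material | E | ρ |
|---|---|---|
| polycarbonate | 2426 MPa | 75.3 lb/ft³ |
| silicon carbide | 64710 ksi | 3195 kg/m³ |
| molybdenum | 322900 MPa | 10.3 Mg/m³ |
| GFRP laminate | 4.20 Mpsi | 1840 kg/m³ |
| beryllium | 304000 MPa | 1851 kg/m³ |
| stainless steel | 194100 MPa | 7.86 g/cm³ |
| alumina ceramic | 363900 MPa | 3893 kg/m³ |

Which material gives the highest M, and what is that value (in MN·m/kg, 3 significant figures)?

beryllium, M = 164 MN·m/kg

Normalizing units and computing the index:
  polycarbonate: E = 2.426 GPa, ρ = 1206 kg/m³
  silicon carbide: E = 446.2 GPa, ρ = 3195 kg/m³
  molybdenum: E = 322.9 GPa, ρ = 10300 kg/m³
  GFRP laminate: E = 28.96 GPa, ρ = 1840 kg/m³
  beryllium: E = 304.0 GPa, ρ = 1851 kg/m³
  stainless steel: E = 194.1 GPa, ρ = 7860 kg/m³
  alumina ceramic: E = 363.9 GPa, ρ = 3893 kg/m³
  beryllium: M = 164 MN·m/kg
  silicon carbide: M = 140 MN·m/kg
  alumina ceramic: M = 93.5 MN·m/kg
  molybdenum: M = 31.3 MN·m/kg
  stainless steel: M = 24.7 MN·m/kg
  GFRP laminate: M = 15.7 MN·m/kg
  polycarbonate: M = 2.01 MN·m/kg
Beryllium ranks first.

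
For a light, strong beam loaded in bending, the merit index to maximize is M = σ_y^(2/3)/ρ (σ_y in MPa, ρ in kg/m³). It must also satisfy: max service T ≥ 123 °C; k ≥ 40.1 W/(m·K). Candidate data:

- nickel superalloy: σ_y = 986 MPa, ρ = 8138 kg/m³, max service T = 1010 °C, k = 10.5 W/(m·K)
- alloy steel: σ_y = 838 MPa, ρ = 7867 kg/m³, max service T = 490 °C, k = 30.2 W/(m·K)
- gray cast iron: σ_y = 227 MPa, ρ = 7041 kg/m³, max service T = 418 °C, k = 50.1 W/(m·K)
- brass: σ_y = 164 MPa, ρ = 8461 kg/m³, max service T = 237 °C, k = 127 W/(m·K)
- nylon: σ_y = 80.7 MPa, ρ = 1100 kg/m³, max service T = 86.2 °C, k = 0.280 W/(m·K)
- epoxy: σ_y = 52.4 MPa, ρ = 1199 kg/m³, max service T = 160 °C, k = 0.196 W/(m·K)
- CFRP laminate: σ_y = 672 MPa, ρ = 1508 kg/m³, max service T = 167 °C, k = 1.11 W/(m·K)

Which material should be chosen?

gray cast iron

Screen on constraints: max service T ≥ 123 °C; k ≥ 40.1 W/(m·K). Survivors: gray cast iron, brass.
Computing M directly (units already consistent):
  gray cast iron: M = 5.29×10⁻³
  brass: M = 3.54×10⁻³
Gray cast iron has the largest M.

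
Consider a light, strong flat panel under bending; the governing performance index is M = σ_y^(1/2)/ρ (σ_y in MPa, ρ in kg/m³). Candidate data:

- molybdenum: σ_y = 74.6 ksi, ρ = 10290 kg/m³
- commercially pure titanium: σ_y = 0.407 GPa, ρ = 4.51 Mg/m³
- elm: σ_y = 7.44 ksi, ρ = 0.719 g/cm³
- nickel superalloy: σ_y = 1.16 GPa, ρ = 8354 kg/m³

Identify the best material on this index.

In SI units:
  molybdenum: σ_y = 514.3 MPa, ρ = 10290 kg/m³
  commercially pure titanium: σ_y = 407.0 MPa, ρ = 4510 kg/m³
  elm: σ_y = 51.30 MPa, ρ = 719.0 kg/m³
  nickel superalloy: σ_y = 1160 MPa, ρ = 8354 kg/m³
  elm: M = 9.96×10⁻³
  commercially pure titanium: M = 4.47×10⁻³
  nickel superalloy: M = 4.08×10⁻³
  molybdenum: M = 2.20×10⁻³
The maximum is for elm.

elm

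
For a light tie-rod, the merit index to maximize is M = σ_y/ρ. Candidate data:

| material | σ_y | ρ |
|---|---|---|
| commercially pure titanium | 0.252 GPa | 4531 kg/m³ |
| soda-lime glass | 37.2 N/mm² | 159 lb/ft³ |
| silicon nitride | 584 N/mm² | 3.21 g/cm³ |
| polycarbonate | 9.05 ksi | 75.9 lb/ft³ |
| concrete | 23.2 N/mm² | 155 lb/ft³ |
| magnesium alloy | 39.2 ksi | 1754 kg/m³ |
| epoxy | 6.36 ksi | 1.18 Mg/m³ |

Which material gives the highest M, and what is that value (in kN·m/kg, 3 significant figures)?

silicon nitride, M = 182 kN·m/kg

Putting every candidate on a common basis:
  commercially pure titanium: σ_y = 252.0 MPa, ρ = 4531 kg/m³
  soda-lime glass: σ_y = 37.20 MPa, ρ = 2547 kg/m³
  silicon nitride: σ_y = 584.0 MPa, ρ = 3210 kg/m³
  polycarbonate: σ_y = 62.40 MPa, ρ = 1216 kg/m³
  concrete: σ_y = 23.20 MPa, ρ = 2483 kg/m³
  magnesium alloy: σ_y = 270.3 MPa, ρ = 1754 kg/m³
  epoxy: σ_y = 43.85 MPa, ρ = 1180 kg/m³
  silicon nitride: M = 182 kN·m/kg
  magnesium alloy: M = 154 kN·m/kg
  commercially pure titanium: M = 55.6 kN·m/kg
  polycarbonate: M = 51.3 kN·m/kg
  epoxy: M = 37.2 kN·m/kg
  soda-lime glass: M = 14.6 kN·m/kg
  concrete: M = 9.34 kN·m/kg
Silicon nitride has the largest M.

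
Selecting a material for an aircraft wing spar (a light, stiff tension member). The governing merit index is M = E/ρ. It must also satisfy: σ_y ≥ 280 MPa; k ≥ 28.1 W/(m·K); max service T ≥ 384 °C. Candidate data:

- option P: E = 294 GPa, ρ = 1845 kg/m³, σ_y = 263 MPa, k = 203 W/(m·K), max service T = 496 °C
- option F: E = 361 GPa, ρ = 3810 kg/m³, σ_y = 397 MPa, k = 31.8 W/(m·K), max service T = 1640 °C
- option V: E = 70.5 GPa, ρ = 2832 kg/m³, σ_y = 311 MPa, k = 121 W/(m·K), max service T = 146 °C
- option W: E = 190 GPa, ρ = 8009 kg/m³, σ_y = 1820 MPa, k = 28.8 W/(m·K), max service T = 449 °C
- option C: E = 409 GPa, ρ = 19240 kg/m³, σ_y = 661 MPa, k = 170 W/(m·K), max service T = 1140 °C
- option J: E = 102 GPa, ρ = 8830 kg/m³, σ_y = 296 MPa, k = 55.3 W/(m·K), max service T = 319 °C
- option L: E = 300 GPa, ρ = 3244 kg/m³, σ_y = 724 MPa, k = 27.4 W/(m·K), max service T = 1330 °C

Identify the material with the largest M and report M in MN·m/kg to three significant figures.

Screen on constraints: σ_y ≥ 280 MPa; k ≥ 28.1 W/(m·K); max service T ≥ 384 °C. Survivors: option F, option W, option C.
Evaluate M for each candidate:
  option F: M = 94.8 MN·m/kg
  option W: M = 23.7 MN·m/kg
  option C: M = 21.3 MN·m/kg
The maximum is for option F.

option F, M = 94.8 MN·m/kg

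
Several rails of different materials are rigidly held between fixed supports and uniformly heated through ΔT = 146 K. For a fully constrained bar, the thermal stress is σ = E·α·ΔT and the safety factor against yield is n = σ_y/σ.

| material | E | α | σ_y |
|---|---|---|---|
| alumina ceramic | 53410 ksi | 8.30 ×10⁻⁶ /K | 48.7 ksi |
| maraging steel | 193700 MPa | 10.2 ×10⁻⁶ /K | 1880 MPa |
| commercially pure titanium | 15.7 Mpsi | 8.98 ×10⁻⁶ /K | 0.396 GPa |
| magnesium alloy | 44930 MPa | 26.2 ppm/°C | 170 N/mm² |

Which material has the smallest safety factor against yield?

alumina ceramic

Converting E to GPa, α to ×10⁻⁶/K, σ_y to MPa, then σ and n for each:
  alumina ceramic: E = 368.2, α = 8.30, σ_y = 335.8 → σ = 446 MPa, n = 0.752
  maraging steel: E = 193.7, α = 10.2, σ_y = 1880 → σ = 288 MPa, n = 6.52
  commercially pure titanium: E = 108.2, α = 8.98, σ_y = 396.0 → σ = 142 MPa, n = 2.79
  magnesium alloy: E = 44.93, α = 26.2, σ_y = 170.0 → σ = 172 MPa, n = 0.989
Smallest n: alumina ceramic with n = 0.752.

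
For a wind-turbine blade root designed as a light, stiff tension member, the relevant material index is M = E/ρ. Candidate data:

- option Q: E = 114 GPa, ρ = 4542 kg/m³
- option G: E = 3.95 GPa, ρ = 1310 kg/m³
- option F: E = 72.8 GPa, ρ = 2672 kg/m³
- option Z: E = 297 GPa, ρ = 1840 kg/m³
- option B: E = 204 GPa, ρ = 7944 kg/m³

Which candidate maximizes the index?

option Z

Per-candidate index values:
  option Z: M = 161 MN·m/kg
  option F: M = 27.2 MN·m/kg
  option B: M = 25.7 MN·m/kg
  option Q: M = 25.1 MN·m/kg
  option G: M = 3.02 MN·m/kg
Option Z ranks first.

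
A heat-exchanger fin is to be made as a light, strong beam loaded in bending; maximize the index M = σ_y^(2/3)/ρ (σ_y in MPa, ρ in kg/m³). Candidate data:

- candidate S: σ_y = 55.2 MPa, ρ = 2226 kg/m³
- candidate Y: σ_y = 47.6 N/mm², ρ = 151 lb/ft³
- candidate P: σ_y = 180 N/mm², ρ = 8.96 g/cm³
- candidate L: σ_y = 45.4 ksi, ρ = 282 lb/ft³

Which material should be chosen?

candidate L

Convert each candidate to consistent units, then evaluate M:
  candidate S: σ_y = 55.20 MPa, ρ = 2226 kg/m³
  candidate Y: σ_y = 47.60 MPa, ρ = 2419 kg/m³
  candidate P: σ_y = 180.0 MPa, ρ = 8960 kg/m³
  candidate L: σ_y = 313.0 MPa, ρ = 4517 kg/m³
  candidate L: M = 10.2×10⁻³
  candidate S: M = 6.51×10⁻³
  candidate Y: M = 5.43×10⁻³
  candidate P: M = 3.56×10⁻³
Highest index: candidate L.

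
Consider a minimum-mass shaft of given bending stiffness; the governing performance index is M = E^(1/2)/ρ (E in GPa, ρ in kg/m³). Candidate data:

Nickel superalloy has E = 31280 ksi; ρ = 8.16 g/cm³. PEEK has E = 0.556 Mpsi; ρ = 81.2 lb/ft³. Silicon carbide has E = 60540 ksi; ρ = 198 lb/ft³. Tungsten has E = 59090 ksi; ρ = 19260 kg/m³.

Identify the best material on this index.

Normalizing units and computing the index:
  nickel superalloy: E = 215.7 GPa, ρ = 8160 kg/m³
  PEEK: E = 3.833 GPa, ρ = 1301 kg/m³
  silicon carbide: E = 417.4 GPa, ρ = 3172 kg/m³
  tungsten: E = 407.4 GPa, ρ = 19260 kg/m³
  silicon carbide: M = 6.44×10⁻³
  nickel superalloy: M = 1.80×10⁻³
  PEEK: M = 1.51×10⁻³
  tungsten: M = 1.05×10⁻³
Silicon carbide has the largest M.

silicon carbide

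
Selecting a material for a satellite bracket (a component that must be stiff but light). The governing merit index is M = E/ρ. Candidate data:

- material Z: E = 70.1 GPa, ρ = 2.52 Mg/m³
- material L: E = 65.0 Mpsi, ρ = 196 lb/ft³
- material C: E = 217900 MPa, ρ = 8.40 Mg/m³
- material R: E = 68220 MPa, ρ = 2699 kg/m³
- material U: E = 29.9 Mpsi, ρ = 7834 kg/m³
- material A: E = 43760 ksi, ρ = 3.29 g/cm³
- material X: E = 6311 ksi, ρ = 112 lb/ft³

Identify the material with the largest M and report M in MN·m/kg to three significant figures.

material L, M = 143 MN·m/kg

In SI units:
  material Z: E = 70.10 GPa, ρ = 2520 kg/m³
  material L: E = 448.2 GPa, ρ = 3140 kg/m³
  material C: E = 217.9 GPa, ρ = 8400 kg/m³
  material R: E = 68.22 GPa, ρ = 2699 kg/m³
  material U: E = 206.2 GPa, ρ = 7834 kg/m³
  material A: E = 301.7 GPa, ρ = 3290 kg/m³
  material X: E = 43.51 GPa, ρ = 1794 kg/m³
  material L: M = 143 MN·m/kg
  material A: M = 91.7 MN·m/kg
  material Z: M = 27.8 MN·m/kg
  material U: M = 26.3 MN·m/kg
  material C: M = 25.9 MN·m/kg
  material R: M = 25.3 MN·m/kg
  material X: M = 24.3 MN·m/kg
Material L has the largest M.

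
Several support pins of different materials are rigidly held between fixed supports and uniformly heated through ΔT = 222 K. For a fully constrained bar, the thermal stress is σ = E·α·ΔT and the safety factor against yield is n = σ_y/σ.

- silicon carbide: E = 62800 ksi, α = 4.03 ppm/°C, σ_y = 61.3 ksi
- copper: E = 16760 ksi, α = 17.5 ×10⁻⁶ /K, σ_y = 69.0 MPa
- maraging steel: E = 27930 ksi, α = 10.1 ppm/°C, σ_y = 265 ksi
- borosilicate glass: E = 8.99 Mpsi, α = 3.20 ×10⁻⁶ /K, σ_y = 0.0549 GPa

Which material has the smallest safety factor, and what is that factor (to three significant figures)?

copper, n = 0.154

Per material, after unit conversion:
  silicon carbide: E = 433.0, α = 4.03, σ_y = 422.6 → σ = 387 MPa, n = 1.09
  copper: E = 115.6, α = 17.5, σ_y = 69.00 → σ = 449 MPa, n = 0.154
  maraging steel: E = 192.6, α = 10.1, σ_y = 1827 → σ = 432 MPa, n = 4.23
  borosilicate glass: E = 61.98, α = 3.20, σ_y = 54.90 → σ = 44.0 MPa, n = 1.25
Smallest n: copper with n = 0.154.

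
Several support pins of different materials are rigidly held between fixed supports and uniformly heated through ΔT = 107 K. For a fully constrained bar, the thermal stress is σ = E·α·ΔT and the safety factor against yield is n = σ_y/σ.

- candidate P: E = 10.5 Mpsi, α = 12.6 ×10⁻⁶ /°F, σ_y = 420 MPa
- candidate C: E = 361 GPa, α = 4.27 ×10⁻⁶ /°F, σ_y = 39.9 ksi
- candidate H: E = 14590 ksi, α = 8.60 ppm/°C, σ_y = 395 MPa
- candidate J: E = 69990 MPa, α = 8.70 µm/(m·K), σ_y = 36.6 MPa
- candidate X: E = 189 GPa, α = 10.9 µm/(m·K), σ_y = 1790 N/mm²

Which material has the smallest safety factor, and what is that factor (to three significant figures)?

In consistent units (E in GPa, α in ×10⁻⁶/K, σ_y in MPa):
  candidate P: E = 72.39, α = 22.7, σ_y = 420.0 → σ = 176 MPa, n = 2.39
  candidate C: E = 361.0, α = 7.69, σ_y = 275.1 → σ = 297 MPa, n = 0.927
  candidate H: E = 100.6, α = 8.60, σ_y = 395.0 → σ = 92.6 MPa, n = 4.27
  candidate J: E = 69.99, α = 8.70, σ_y = 36.60 → σ = 65.2 MPa, n = 0.562
  candidate X: E = 189.0, α = 10.9, σ_y = 1790 → σ = 220 MPa, n = 8.12
Candidate J has the lowest safety factor, n = 0.562.

candidate J, n = 0.562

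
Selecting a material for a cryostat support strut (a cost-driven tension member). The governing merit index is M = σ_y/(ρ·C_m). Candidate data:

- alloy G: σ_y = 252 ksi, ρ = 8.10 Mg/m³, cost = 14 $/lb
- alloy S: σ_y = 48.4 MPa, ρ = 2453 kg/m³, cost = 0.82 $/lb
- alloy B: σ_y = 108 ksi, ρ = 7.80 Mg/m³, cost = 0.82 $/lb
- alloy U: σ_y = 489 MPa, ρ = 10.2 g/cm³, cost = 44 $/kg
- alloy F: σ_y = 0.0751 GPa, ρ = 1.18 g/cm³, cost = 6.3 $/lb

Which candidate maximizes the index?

Putting every candidate on a common basis:
  alloy G: σ_y = 1737 MPa, ρ = 8100 kg/m³, cost = 30.86 $/kg
  alloy S: σ_y = 48.40 MPa, ρ = 2453 kg/m³, cost = 1.808 $/kg
  alloy B: σ_y = 744.6 MPa, ρ = 7800 kg/m³, cost = 1.808 $/kg
  alloy U: σ_y = 489.0 MPa, ρ = 10200 kg/m³, cost = 44.00 $/kg
  alloy F: σ_y = 75.10 MPa, ρ = 1180 kg/m³, cost = 13.89 $/kg
  alloy B: M = 52.8 kN·m per $
  alloy S: M = 10.9 kN·m per $
  alloy G: M = 6.95 kN·m per $
  alloy F: M = 4.58 kN·m per $
  alloy U: M = 1.09 kN·m per $
Highest index: alloy B.

alloy B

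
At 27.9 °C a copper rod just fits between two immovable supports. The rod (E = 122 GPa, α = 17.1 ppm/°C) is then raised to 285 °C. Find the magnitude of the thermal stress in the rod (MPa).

536 MPa

ΔT = 257.1 K. Constrained thermal stress σ = E·α·ΔT = 122.0×10³ MPa × 17.1×10⁻⁶ × 257.1 = 536 MPa (compressive).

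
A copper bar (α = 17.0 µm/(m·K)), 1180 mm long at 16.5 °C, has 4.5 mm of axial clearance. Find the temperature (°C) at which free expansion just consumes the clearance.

241 °C

α·L₀·ΔT = 4.5 mm ⇒ ΔT = 4.5 / (17.0×10⁻⁶ × 1180.0) = 224.3 K.
T = 16.5 + 224.3 = 240.8 °C.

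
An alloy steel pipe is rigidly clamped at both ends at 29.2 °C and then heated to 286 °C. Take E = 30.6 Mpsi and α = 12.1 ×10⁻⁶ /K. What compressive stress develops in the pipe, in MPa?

E = 30.6 Mpsi = 211.0 GPa.
ΔT = 256.8 K. Constrained thermal stress σ = E·α·ΔT = 211.0×10³ MPa × 12.1×10⁻⁶ × 256.8 = 656 MPa (compressive).

656 MPa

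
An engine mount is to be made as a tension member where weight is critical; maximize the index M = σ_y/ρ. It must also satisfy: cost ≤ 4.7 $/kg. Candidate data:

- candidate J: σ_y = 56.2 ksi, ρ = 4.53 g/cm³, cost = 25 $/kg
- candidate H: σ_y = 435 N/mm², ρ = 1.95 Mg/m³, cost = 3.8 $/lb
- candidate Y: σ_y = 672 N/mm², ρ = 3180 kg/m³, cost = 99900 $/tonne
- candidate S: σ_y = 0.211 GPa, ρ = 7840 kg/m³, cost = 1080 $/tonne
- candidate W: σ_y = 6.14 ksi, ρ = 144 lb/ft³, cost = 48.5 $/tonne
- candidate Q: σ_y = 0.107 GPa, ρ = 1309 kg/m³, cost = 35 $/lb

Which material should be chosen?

Screen on constraints: cost ≤ 4.7 $/kg. Survivors: candidate S, candidate W.
Putting every candidate on a common basis:
  candidate S: σ_y = 211.0 MPa, ρ = 7840 kg/m³
  candidate W: σ_y = 42.33 MPa, ρ = 2307 kg/m³
  candidate S: M = 26.9 kN·m/kg
  candidate W: M = 18.4 kN·m/kg
The maximum is for candidate S.

candidate S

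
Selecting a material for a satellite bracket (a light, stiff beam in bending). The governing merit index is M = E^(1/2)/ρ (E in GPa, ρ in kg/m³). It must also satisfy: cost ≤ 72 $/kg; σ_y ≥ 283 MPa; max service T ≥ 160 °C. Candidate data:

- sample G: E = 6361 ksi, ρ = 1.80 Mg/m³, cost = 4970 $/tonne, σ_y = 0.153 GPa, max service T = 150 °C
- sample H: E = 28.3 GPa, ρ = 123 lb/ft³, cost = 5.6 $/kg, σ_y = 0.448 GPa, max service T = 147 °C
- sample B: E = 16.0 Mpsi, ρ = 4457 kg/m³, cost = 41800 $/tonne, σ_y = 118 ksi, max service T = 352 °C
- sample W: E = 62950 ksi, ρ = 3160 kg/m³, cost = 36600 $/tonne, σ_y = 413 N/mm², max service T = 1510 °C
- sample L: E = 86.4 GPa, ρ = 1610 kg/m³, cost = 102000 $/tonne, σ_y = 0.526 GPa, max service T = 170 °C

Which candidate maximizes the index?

sample W

Screen on constraints: cost ≤ 72 $/kg; σ_y ≥ 283 MPa; max service T ≥ 160 °C. Survivors: sample B, sample W.
Convert each candidate to consistent units, then evaluate M:
  sample B: E = 110.3 GPa, ρ = 4457 kg/m³
  sample W: E = 434.0 GPa, ρ = 3160 kg/m³
  sample W: M = 6.59×10⁻³
  sample B: M = 2.36×10⁻³
The maximum is for sample W.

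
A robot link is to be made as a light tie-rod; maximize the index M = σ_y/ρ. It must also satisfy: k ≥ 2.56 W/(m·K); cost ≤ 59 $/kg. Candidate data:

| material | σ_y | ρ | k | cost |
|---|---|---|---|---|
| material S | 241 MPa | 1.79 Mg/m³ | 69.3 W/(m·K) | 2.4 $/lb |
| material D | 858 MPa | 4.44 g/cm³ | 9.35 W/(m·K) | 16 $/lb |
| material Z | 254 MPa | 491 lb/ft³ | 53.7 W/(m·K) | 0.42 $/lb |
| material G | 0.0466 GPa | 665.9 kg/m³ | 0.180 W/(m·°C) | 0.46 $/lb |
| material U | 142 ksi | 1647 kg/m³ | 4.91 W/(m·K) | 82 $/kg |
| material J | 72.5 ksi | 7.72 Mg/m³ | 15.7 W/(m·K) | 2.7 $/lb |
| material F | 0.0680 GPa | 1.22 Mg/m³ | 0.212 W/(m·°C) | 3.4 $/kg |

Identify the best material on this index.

Screen on constraints: k ≥ 2.56 W/(m·K); cost ≤ 59 $/kg. Survivors: material S, material D, material Z, material J.
Putting every candidate on a common basis:
  material S: σ_y = 241.0 MPa, ρ = 1790 kg/m³
  material D: σ_y = 858.0 MPa, ρ = 4440 kg/m³
  material Z: σ_y = 254.0 MPa, ρ = 7865 kg/m³
  material J: σ_y = 499.9 MPa, ρ = 7720 kg/m³
  material D: M = 193 kN·m/kg
  material S: M = 135 kN·m/kg
  material J: M = 64.8 kN·m/kg
  material Z: M = 32.3 kN·m/kg
The maximum is for material D.

material D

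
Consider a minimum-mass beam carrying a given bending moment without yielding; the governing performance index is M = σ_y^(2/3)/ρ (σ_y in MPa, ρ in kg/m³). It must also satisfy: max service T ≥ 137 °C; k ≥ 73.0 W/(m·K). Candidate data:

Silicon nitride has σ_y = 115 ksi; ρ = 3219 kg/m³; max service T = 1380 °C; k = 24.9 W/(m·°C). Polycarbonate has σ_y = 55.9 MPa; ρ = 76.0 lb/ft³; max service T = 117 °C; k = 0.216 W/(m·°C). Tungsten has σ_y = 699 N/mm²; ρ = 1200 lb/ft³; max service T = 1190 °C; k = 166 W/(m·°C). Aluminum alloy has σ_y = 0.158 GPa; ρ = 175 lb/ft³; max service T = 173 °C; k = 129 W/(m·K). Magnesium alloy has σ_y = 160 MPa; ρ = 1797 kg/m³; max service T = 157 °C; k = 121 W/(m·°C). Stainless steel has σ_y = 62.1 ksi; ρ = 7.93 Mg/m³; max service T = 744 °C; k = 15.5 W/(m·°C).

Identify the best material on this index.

Screen on constraints: max service T ≥ 137 °C; k ≥ 73.0 W/(m·K). Survivors: tungsten, aluminum alloy, magnesium alloy.
Putting every candidate on a common basis:
  tungsten: σ_y = 699.0 MPa, ρ = 19220 kg/m³
  aluminum alloy: σ_y = 158.0 MPa, ρ = 2803 kg/m³
  magnesium alloy: σ_y = 160.0 MPa, ρ = 1797 kg/m³
  magnesium alloy: M = 16.4×10⁻³
  aluminum alloy: M = 10.4×10⁻³
  tungsten: M = 4.10×10⁻³
Highest index: magnesium alloy.

magnesium alloy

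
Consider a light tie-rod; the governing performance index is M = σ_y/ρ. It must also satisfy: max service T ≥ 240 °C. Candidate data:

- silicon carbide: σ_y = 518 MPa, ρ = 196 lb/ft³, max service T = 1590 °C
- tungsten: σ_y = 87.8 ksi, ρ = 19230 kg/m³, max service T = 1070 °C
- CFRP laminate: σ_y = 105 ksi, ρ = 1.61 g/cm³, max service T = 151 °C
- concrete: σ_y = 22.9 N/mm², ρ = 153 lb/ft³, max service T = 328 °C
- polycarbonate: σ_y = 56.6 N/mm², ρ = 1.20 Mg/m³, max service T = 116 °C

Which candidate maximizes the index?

silicon carbide

Screen on constraints: max service T ≥ 240 °C. Survivors: silicon carbide, tungsten, concrete.
Convert each candidate to consistent units, then evaluate M:
  silicon carbide: σ_y = 518.0 MPa, ρ = 3140 kg/m³
  tungsten: σ_y = 605.4 MPa, ρ = 19230 kg/m³
  concrete: σ_y = 22.90 MPa, ρ = 2451 kg/m³
  silicon carbide: M = 165 kN·m/kg
  tungsten: M = 31.5 kN·m/kg
  concrete: M = 9.34 kN·m/kg
Highest index: silicon carbide.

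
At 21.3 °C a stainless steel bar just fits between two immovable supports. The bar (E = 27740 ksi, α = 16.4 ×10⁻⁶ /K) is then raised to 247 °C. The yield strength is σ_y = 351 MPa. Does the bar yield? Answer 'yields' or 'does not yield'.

E = 27740 ksi = 191.3 GPa.
ΔT = 225.7 K. Constrained thermal stress σ = E·α·ΔT = 191.3×10³ MPa × 16.4×10⁻⁶ × 225.7 = 708 MPa (compressive).
Compare to σ_y = 351 MPa: σ ≥ σ_y, so it yields.

yields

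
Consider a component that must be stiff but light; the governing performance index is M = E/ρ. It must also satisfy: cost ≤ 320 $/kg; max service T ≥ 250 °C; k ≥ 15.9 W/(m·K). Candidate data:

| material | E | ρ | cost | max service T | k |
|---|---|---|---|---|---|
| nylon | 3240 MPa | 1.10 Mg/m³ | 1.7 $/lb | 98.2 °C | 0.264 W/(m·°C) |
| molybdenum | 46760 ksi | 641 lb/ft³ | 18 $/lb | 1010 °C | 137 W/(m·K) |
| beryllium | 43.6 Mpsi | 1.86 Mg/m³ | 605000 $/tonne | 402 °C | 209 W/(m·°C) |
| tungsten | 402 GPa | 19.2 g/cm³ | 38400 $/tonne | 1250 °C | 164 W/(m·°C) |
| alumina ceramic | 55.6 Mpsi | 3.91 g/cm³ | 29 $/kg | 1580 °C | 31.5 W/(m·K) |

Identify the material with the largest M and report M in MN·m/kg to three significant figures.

Screen on constraints: cost ≤ 320 $/kg; max service T ≥ 250 °C; k ≥ 15.9 W/(m·K). Survivors: molybdenum, tungsten, alumina ceramic.
In SI units:
  molybdenum: E = 322.4 GPa, ρ = 10270 kg/m³
  tungsten: E = 402.0 GPa, ρ = 19200 kg/m³
  alumina ceramic: E = 383.3 GPa, ρ = 3910 kg/m³
  alumina ceramic: M = 98.0 MN·m/kg
  molybdenum: M = 31.4 MN·m/kg
  tungsten: M = 20.9 MN·m/kg
Highest index: alumina ceramic.

alumina ceramic, M = 98.0 MN·m/kg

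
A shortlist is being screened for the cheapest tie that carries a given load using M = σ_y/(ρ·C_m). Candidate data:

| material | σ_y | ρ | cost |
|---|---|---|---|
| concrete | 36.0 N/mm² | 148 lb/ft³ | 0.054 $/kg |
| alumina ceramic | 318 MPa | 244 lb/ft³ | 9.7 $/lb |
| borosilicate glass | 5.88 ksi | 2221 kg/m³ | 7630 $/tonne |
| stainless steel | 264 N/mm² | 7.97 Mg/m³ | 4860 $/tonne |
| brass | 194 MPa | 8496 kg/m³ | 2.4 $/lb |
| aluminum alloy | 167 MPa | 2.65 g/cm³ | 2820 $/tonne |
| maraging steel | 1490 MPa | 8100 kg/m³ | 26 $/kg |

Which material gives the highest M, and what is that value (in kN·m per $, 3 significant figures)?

In SI units:
  concrete: σ_y = 36.00 MPa, ρ = 2371 kg/m³, cost = 0.05400 $/kg
  alumina ceramic: σ_y = 318.0 MPa, ρ = 3909 kg/m³, cost = 21.38 $/kg
  borosilicate glass: σ_y = 40.54 MPa, ρ = 2221 kg/m³, cost = 7.630 $/kg
  stainless steel: σ_y = 264.0 MPa, ρ = 7970 kg/m³, cost = 4.860 $/kg
  brass: σ_y = 194.0 MPa, ρ = 8496 kg/m³, cost = 5.291 $/kg
  aluminum alloy: σ_y = 167.0 MPa, ρ = 2650 kg/m³, cost = 2.820 $/kg
  maraging steel: σ_y = 1490 MPa, ρ = 8100 kg/m³, cost = 26.00 $/kg
  concrete: M = 281 kN·m per $
  aluminum alloy: M = 22.3 kN·m per $
  maraging steel: M = 7.08 kN·m per $
  stainless steel: M = 6.82 kN·m per $
  brass: M = 4.32 kN·m per $
  alumina ceramic: M = 3.80 kN·m per $
  borosilicate glass: M = 2.39 kN·m per $
Concrete ranks first.

concrete, M = 281 kN·m per $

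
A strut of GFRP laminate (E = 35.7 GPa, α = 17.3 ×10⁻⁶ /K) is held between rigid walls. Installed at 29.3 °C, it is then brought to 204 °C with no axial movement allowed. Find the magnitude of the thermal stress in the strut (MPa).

108 MPa

ΔT = 174.7 K. Constrained thermal stress σ = E·α·ΔT = 35.70×10³ MPa × 17.3×10⁻⁶ × 174.7 = 108 MPa (compressive).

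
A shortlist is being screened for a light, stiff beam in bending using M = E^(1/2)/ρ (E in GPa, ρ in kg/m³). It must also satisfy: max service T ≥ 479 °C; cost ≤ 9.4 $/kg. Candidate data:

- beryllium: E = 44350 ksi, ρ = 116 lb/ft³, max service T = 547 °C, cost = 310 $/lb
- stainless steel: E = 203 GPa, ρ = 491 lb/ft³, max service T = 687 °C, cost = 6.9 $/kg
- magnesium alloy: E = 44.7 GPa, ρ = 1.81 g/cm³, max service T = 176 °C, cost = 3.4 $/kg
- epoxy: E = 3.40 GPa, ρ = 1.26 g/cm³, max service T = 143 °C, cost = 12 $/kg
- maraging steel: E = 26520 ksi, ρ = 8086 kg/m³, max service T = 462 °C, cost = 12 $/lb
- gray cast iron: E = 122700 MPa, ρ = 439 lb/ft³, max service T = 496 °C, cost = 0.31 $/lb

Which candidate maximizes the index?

Screen on constraints: max service T ≥ 479 °C; cost ≤ 9.4 $/kg. Survivors: stainless steel, gray cast iron.
After converting to SI:
  stainless steel: E = 203.0 GPa, ρ = 7865 kg/m³
  gray cast iron: E = 122.7 GPa, ρ = 7032 kg/m³
  stainless steel: M = 1.81×10⁻³
  gray cast iron: M = 1.58×10⁻³
Highest index: stainless steel.

stainless steel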